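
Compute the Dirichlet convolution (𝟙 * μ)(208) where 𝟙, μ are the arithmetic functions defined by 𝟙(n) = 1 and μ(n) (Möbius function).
(𝟙 * μ)(208) = 0

Divisors of 208: [1, 2, 4, 8, 13, 16, 26, 52, 104, 208]. For each d | 208:
  d = 1: 𝟙(1) · μ(208/1) = 1 · 0 = 0
  d = 2: 𝟙(2) · μ(208/2) = 1 · 0 = 0
  d = 4: 𝟙(4) · μ(208/4) = 1 · 0 = 0
  d = 8: 𝟙(8) · μ(208/8) = 1 · 1 = 1
  d = 13: 𝟙(13) · μ(208/13) = 1 · 0 = 0
  d = 16: 𝟙(16) · μ(208/16) = 1 · -1 = -1
  d = 26: 𝟙(26) · μ(208/26) = 1 · 0 = 0
  d = 52: 𝟙(52) · μ(208/52) = 1 · 0 = 0
  d = 104: 𝟙(104) · μ(208/104) = 1 · -1 = -1
  d = 208: 𝟙(208) · μ(208/208) = 1 · 1 = 1
Summing: (𝟙 * μ)(208) = 0 + 0 + 0 + 1 + 0 + -1 + 0 + 0 + -1 + 1 = 0.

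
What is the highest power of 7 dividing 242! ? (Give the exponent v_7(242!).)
v_7(242!) = 38

Legendre's formula: v_p(n!) = Σ_{k ≥ 1} ⌊n / p^k⌋. For p = 7, n = 242, the terms are:
  ⌊242/7^1⌋ = ⌊242/7⌋ = 34
  ⌊242/7^2⌋ = ⌊242/49⌋ = 4
(the next term ⌊242/7^3⌋ = 0, terminating the sum). Summing: v_7(242!) = 34 + 4 = 38.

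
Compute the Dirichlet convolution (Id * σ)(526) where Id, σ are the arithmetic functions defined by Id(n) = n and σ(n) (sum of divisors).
(Id * σ)(526) = 2635

Divisors of 526: [1, 2, 263, 526]. For each d | 526:
  d = 1: Id(1) · σ(526/1) = 1 · 792 = 792
  d = 2: Id(2) · σ(526/2) = 2 · 264 = 528
  d = 263: Id(263) · σ(526/263) = 263 · 3 = 789
  d = 526: Id(526) · σ(526/526) = 526 · 1 = 526
Summing: (Id * σ)(526) = 792 + 528 + 789 + 526 = 2635.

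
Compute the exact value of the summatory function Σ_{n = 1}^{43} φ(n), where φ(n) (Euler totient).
Σ_{n ≤ 43} φ(n) = 584

Compute φ(n) for each 1 ≤ n ≤ 43: φ(1) = 1, φ(2) = 1, φ(3) = 2, φ(4) = 2, φ(5) = 4, φ(6) = 2, φ(7) = 6, φ(8) = 4, φ(9) = 6, φ(10) = 4, φ(11) = 10, φ(12) = 4, φ(13) = 12, φ(14) = 6, φ(15) = 8, φ(16) = 8, φ(17) = 16, φ(18) = 6, φ(19) = 18, φ(20) = 8, φ(21) = 12, φ(22) = 10, φ(23) = 22, φ(24) = 8, φ(25) = 20, φ(26) = 12, φ(27) = 18, φ(28) = 12, φ(29) = 28, φ(30) = 8, φ(31) = 30, φ(32) = 16, φ(33) = 20, φ(34) = 16, φ(35) = 24, φ(36) = 12, φ(37) = 36, φ(38) = 18, φ(39) = 24, φ(40) = 16, φ(41) = 40, φ(42) = 12, φ(43) = 42. Summing all 43 values: 584. (Average order: Σ_{n ≤ x} φ(n) ~ (3/π²) x². For x = 43, (3/π²)·43² ≈ 562.03.)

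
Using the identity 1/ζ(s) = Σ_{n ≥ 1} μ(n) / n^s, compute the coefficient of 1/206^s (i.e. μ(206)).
μ(206) = 1

Factor n = 206 = 2 · 103. μ(n) = 0 if any exponent ≥ 2 (not squarefree); otherwise μ(n) = (−1)^{ω(n)} where ω(n) is the number of distinct prime factors. Applying: μ(206) = 1.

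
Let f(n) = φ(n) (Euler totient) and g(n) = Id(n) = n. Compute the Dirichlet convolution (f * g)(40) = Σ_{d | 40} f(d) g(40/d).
(φ * Id)(40) = 180

Divisors of 40: [1, 2, 4, 5, 8, 10, 20, 40]. For each d | 40:
  d = 1: φ(1) · Id(40/1) = 1 · 40 = 40
  d = 2: φ(2) · Id(40/2) = 1 · 20 = 20
  d = 4: φ(4) · Id(40/4) = 2 · 10 = 20
  d = 5: φ(5) · Id(40/5) = 4 · 8 = 32
  d = 8: φ(8) · Id(40/8) = 4 · 5 = 20
  d = 10: φ(10) · Id(40/10) = 4 · 4 = 16
  d = 20: φ(20) · Id(40/20) = 8 · 2 = 16
  d = 40: φ(40) · Id(40/40) = 16 · 1 = 16
Summing: (φ * Id)(40) = 40 + 20 + 20 + 32 + 20 + 16 + 16 + 16 = 180.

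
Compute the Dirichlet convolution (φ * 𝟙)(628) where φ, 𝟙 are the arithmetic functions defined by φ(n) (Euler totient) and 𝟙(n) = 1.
(φ * 𝟙)(628) = 628

Divisors of 628: [1, 2, 4, 157, 314, 628]. For each d | 628:
  d = 1: φ(1) · 𝟙(628/1) = 1 · 1 = 1
  d = 2: φ(2) · 𝟙(628/2) = 1 · 1 = 1
  d = 4: φ(4) · 𝟙(628/4) = 2 · 1 = 2
  d = 157: φ(157) · 𝟙(628/157) = 156 · 1 = 156
  d = 314: φ(314) · 𝟙(628/314) = 156 · 1 = 156
  d = 628: φ(628) · 𝟙(628/628) = 312 · 1 = 312
Summing: (φ * 𝟙)(628) = 1 + 1 + 2 + 156 + 156 + 312 = 628.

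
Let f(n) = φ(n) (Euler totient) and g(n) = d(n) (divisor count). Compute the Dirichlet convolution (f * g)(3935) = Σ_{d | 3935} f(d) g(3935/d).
(φ * d)(3935) = 4728

Divisors of 3935: [1, 5, 787, 3935]. For each d | 3935:
  d = 1: φ(1) · d(3935/1) = 1 · 4 = 4
  d = 5: φ(5) · d(3935/5) = 4 · 2 = 8
  d = 787: φ(787) · d(3935/787) = 786 · 2 = 1572
  d = 3935: φ(3935) · d(3935/3935) = 3144 · 1 = 3144
Summing: (φ * d)(3935) = 4 + 8 + 1572 + 3144 = 4728.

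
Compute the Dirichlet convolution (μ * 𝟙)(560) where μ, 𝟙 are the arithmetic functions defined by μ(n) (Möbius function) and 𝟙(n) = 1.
(μ * 𝟙)(560) = 0

Divisors of 560: [1, 2, 4, 5, 7, 8, 10, 14, 16, 20, 28, 35, 40, 56, 70, 80, 112, 140, 280, 560]. For each d | 560:
  d = 1: μ(1) · 𝟙(560/1) = 1 · 1 = 1
  d = 2: μ(2) · 𝟙(560/2) = -1 · 1 = -1
  d = 4: μ(4) · 𝟙(560/4) = 0 · 1 = 0
  d = 5: μ(5) · 𝟙(560/5) = -1 · 1 = -1
  d = 7: μ(7) · 𝟙(560/7) = -1 · 1 = -1
  d = 8: μ(8) · 𝟙(560/8) = 0 · 1 = 0
  d = 10: μ(10) · 𝟙(560/10) = 1 · 1 = 1
  d = 14: μ(14) · 𝟙(560/14) = 1 · 1 = 1
  d = 16: μ(16) · 𝟙(560/16) = 0 · 1 = 0
  d = 20: μ(20) · 𝟙(560/20) = 0 · 1 = 0
  d = 28: μ(28) · 𝟙(560/28) = 0 · 1 = 0
  d = 35: μ(35) · 𝟙(560/35) = 1 · 1 = 1
  d = 40: μ(40) · 𝟙(560/40) = 0 · 1 = 0
  d = 56: μ(56) · 𝟙(560/56) = 0 · 1 = 0
  d = 70: μ(70) · 𝟙(560/70) = -1 · 1 = -1
  d = 80: μ(80) · 𝟙(560/80) = 0 · 1 = 0
  d = 112: μ(112) · 𝟙(560/112) = 0 · 1 = 0
  d = 140: μ(140) · 𝟙(560/140) = 0 · 1 = 0
  d = 280: μ(280) · 𝟙(560/280) = 0 · 1 = 0
  d = 560: μ(560) · 𝟙(560/560) = 0 · 1 = 0
Summing: (μ * 𝟙)(560) = 1 + -1 + 0 + -1 + -1 + 0 + 1 + 1 + 0 + 0 + 0 + 1 + 0 + 0 + -1 + 0 + 0 + 0 + 0 + 0 = 0.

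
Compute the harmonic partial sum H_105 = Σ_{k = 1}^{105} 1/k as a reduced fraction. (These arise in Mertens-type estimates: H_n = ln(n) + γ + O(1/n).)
H_105 = 759525171909485731983968522830675502275870361/145060212702939779988529042870810778780278080

Direct summation: H_105 = 1 + 1/2 + ... + 1/105. The least common denominator is lcm(1, ..., 105) = 725301063514698899942645214354053893901390400; over this denominator the numerator is 725301063514698899942645214354053893901390400 + 362650531757349449971322607177026946950695200 + 241767021171566299980881738118017964633796800 + 181325265878674724985661303588513473475347600 + 145060212702939779988529042870810778780278080 + 120883510585783149990440869059008982316898400 + 103614437644956985706092173479150556271627200 + 90662632939337362492830651794256736737673800 + 80589007057188766660293912706005988211265600 + 72530106351469889994264521435405389390139040 + 65936460319518081812967746759459444900126400 + 60441755292891574995220434529504491158449200 + 55792389501130684610972708796465684146260800 + 51807218822478492853046086739575278135813600 + 48353404234313259996176347623603592926759360 + 45331316469668681246415325897128368368836900 + 42664768442041111761332071432591405523611200 + 40294503528594383330146956353002994105632800 + 38173740184984152628560274439687047047441600 + 36265053175734944997132260717702694695069520 + 34538145881652328568697391159716852090542400 + 32968230159759040906483873379729722450063200 + 31534828848465169562723704971915386691364800 + 30220877646445787497610217264752245579224600 + 29012042540587955997705808574162155756055616 + 27896194750565342305486354398232842073130400 + 26863002352396255553431304235335329403755200 + 25903609411239246426523043369787639067906800 + 25010381500506858618711903943243237720737600 + 24176702117156629998088173811801796463379680 + 23396808500474158062665974656582383674238400 + 22665658234834340623207662948564184184418450 + 21978820106506027270989248919819814966708800 + 21332384221020555880666035716295702761805600 + 20722887528991397141218434695830111254325440 + 20147251764297191665073478176501497052816400 + 19602731446343213511963384171731186321659200 + 19086870092492076314280137219843523523720800 + 18597463167043561536990902932155228048753600 + 18132526587867472498566130358851347347534760 + 17690269841821924388845005228147655948814400 + 17269072940826164284348695579858426045271200 + 16867466593365090696340586380326834741892800 + 16484115079879520453241936689864861225031600 + 16117801411437753332058782541201197642253120 + 15767414424232584781361852485957693345682400 + 15431937521589338296652025837320295614923200 + 15110438823222893748805108632376122789612300 + 14802062520708140815156024782735793753089600 + 14506021270293977998852904287081077878027808 + 14221589480680370587110690477530468507870400 + 13948097375282671152743177199116421036565200 + 13684925726692432074389532346302903658516800 + 13431501176198127776715652117667664701877600 + 13187292063903616362593549351891888980025280 + 12951804705619623213261521684893819533953400 + 12724580061661384209520091479895682349147200 + 12505190750253429309355951971621618860368800 + 12293238364655913558349918887356845659345600 + 12088351058578314999044086905900898231689840 + 11890181369093424589223692038591047441006400 + 11698404250237079031332987328291191837119200 + 11512715293884109522899130386572284030180800 + 11332829117417170311603831474282092092209225 + 11158477900226136922194541759293136829252160 + 10989410053253013635494624459909907483354400 + 10825389007682073133472316632150058117931200 + 10666192110510277940333017858147851380902800 + 10511609616155056520907901657305128897121600 + 10361443764495698570609217347915055627162720 + 10215507936826745069614721328930336533822400 + 10073625882148595832536739088250748526408200 + 9935631007050669862228016634987039642484800 + 9801365723171606755981692085865593160829600 + 9670680846862651999235269524720718585351872 + 9543435046246038157140068609921761761860400 + 9419494331359725973281106679922777842875200 + 9298731583521780768495451466077614024376800 + 9181026120439226581552471067772834100017600 + 9066263293933736249283065179425673673767380 + 8954334117465418517810434745111776467918400 + 8845134920910962194422502614073827974407200 + 8738567030297577107742713425952456553028800 + 8634536470413082142174347789929213022635600 + 8532953688408222352266414286518281104722240 + 8433733296682545348170293190163417370946400 + 8336793833502286206237301314414412573579200 + 8242057539939760226620968344932430612515800 + 8149450151850549437557811397236560605633600 + 8058900705718876666029391270600598821126560 + 7970341357304383515853244113780812020894400 + 7883707212116292390680926242978846672841200 + 7798936166824719354221991552194127891412800 + 7715968760794669148326012918660147807461600 + 7634748036996830525712054887937409409488320 + 7555219411611446874402554316188061394806150 + 7477330551697926803532424890247978287643200 + 7401031260354070407578012391367896876544800 + 7326273368835342423663082973273271655569600 + 7253010635146988999426452143540538939013904 + 7181198648660385147946982320337167266350400 + 7110794740340185293555345238765234253935200 + 7041757898200960193617914702466542659236800 + 6974048687641335576371588599558210518282600 + 6907629176330465713739478231943370418108480 = 3797625859547428659919842614153377511379351805, so H_105 = 3797625859547428659919842614153377511379351805/725301063514698899942645214354053893901390400; reducing by gcd(3797625859547428659919842614153377511379351805, 725301063514698899942645214354053893901390400) = 5 gives 759525171909485731983968522830675502275870361/145060212702939779988529042870810778780278080 ≈ 5.23593. (The PNT-adjacent estimate ln(105) + γ ≈ 5.23118 matches within O(1/n).)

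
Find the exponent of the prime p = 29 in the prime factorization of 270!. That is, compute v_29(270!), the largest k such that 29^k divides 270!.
v_29(270!) = 9

Legendre's formula: v_p(n!) = Σ_{k ≥ 1} ⌊n / p^k⌋. For p = 29, n = 270, the terms are:
  ⌊270/29^1⌋ = ⌊270/29⌋ = 9
(the next term ⌊270/29^2⌋ = 0, terminating the sum). Summing: v_29(270!) = 9 = 9.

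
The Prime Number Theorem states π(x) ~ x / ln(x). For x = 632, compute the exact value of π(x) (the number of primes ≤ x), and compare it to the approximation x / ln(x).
π(632) = 115;  x/ln(x) ≈ 98.00;  relative error ≈ 14.78%.

Directly count primes up to 632: π(632) = 115. The PNT approximation gives 632/ln(632) ≈ 632/6.44889 ≈ 98.00. Relative error (π(x) − x/ln(x)) / π(x) ≈ 14.78%; the approximation is known to undercount slightly (Li(x) is a better estimate).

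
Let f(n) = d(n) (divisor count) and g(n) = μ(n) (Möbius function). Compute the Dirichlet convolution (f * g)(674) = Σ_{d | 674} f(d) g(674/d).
(d * μ)(674) = 1

Divisors of 674: [1, 2, 337, 674]. For each d | 674:
  d = 1: d(1) · μ(674/1) = 1 · 1 = 1
  d = 2: d(2) · μ(674/2) = 2 · -1 = -2
  d = 337: d(337) · μ(674/337) = 2 · -1 = -2
  d = 674: d(674) · μ(674/674) = 4 · 1 = 4
Summing: (d * μ)(674) = 1 + -2 + -2 + 4 = 1.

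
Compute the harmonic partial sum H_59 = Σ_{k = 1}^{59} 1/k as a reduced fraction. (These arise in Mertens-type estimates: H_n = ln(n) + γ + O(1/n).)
H_59 = 15063255090319832863132951/3230237388259077233637600

Direct summation: H_59 = 1 + 1/2 + ... + 1/59. The least common denominator is lcm(1, ..., 59) = 9690712164777231700912800; over this denominator the numerator is 9690712164777231700912800 + 4845356082388615850456400 + 3230237388259077233637600 + 2422678041194307925228200 + 1938142432955446340182560 + 1615118694129538616818800 + 1384387452111033100130400 + 1211339020597153962614100 + 1076745796086359077879200 + 969071216477723170091280 + 880973833161566518264800 + 807559347064769308409400 + 745439397290556284685600 + 692193726055516550065200 + 646047477651815446727520 + 605669510298576981307050 + 570041892045719511818400 + 538372898043179538939600 + 510037482356696405311200 + 484535608238861585045640 + 461462484037011033376800 + 440486916580783259132400 + 421335311512053552213600 + 403779673532384654204700 + 387628486591089268036512 + 372719698645278142342800 + 358915265362119692626400 + 346096863027758275032600 + 334162488440594196583200 + 323023738825907723363760 + 312603618218620377448800 + 302834755149288490653525 + 293657944387188839421600 + 285020946022859755909200 + 276877490422206620026080 + 269186449021589769469800 + 261911139588573829754400 + 255018741178348202655600 + 248479799096852094895200 + 242267804119430792522820 + 236358833287249553680800 + 230731242018505516688400 + 225365399180865853509600 + 220243458290391629566200 + 215349159217271815575840 + 210667655756026776106800 + 206185365208026206402400 + 201889836766192327102350 + 197769636015861871447200 + 193814243295544634018256 + 190013964015239837272800 + 186359849322639071171400 + 182843625750513805677600 + 179457632681059846313200 + 176194766632313303652960 + 173048431513879137516300 + 170012494118898801770400 + 167081244220297098291600 + 164249358725037825439200 = 45189765270959498589398853, so H_59 = 45189765270959498589398853/9690712164777231700912800; reducing by gcd(45189765270959498589398853, 9690712164777231700912800) = 3 gives 15063255090319832863132951/3230237388259077233637600 ≈ 4.66320. (The PNT-adjacent estimate ln(59) + γ ≈ 4.65475 matches within O(1/n).)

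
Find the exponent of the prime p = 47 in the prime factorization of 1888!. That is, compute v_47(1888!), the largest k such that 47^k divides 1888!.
v_47(1888!) = 40

Legendre's formula: v_p(n!) = Σ_{k ≥ 1} ⌊n / p^k⌋. For p = 47, n = 1888, the terms are:
  ⌊1888/47^1⌋ = ⌊1888/47⌋ = 40
(the next term ⌊1888/47^2⌋ = 0, terminating the sum). Summing: v_47(1888!) = 40 = 40.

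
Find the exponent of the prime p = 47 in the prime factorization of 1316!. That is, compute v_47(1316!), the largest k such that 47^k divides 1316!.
v_47(1316!) = 28

Legendre's formula: v_p(n!) = Σ_{k ≥ 1} ⌊n / p^k⌋. For p = 47, n = 1316, the terms are:
  ⌊1316/47^1⌋ = ⌊1316/47⌋ = 28
(the next term ⌊1316/47^2⌋ = 0, terminating the sum). Summing: v_47(1316!) = 28 = 28.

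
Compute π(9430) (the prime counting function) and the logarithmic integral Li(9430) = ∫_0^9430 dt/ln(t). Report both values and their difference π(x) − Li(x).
π(9430) = 1166;  Li(9430) ≈ 1184.05;  π(x) − Li(x) ≈ -18.05.

Direct count of primes ≤ 9430 gives π(9430) = 1166. Numerical evaluation of the logarithmic integral gives Li(9430) ≈ 1184.05. The difference π(x) − Li(x) ≈ -18.05 is typically negative for small/moderate x (Li(x) overestimates), though Littlewood's theorem shows this sign changes infinitely often.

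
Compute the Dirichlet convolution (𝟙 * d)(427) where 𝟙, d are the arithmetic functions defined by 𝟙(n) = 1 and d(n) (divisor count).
(𝟙 * d)(427) = 9

Divisors of 427: [1, 7, 61, 427]. For each d | 427:
  d = 1: 𝟙(1) · d(427/1) = 1 · 4 = 4
  d = 7: 𝟙(7) · d(427/7) = 1 · 2 = 2
  d = 61: 𝟙(61) · d(427/61) = 1 · 2 = 2
  d = 427: 𝟙(427) · d(427/427) = 1 · 1 = 1
Summing: (𝟙 * d)(427) = 4 + 2 + 2 + 1 = 9.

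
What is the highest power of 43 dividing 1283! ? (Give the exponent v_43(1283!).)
v_43(1283!) = 29

Legendre's formula: v_p(n!) = Σ_{k ≥ 1} ⌊n / p^k⌋. For p = 43, n = 1283, the terms are:
  ⌊1283/43^1⌋ = ⌊1283/43⌋ = 29
(the next term ⌊1283/43^2⌋ = 0, terminating the sum). Summing: v_43(1283!) = 29 = 29.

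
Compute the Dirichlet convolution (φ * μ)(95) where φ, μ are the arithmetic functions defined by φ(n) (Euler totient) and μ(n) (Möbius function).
(φ * μ)(95) = 51

Divisors of 95: [1, 5, 19, 95]. For each d | 95:
  d = 1: φ(1) · μ(95/1) = 1 · 1 = 1
  d = 5: φ(5) · μ(95/5) = 4 · -1 = -4
  d = 19: φ(19) · μ(95/19) = 18 · -1 = -18
  d = 95: φ(95) · μ(95/95) = 72 · 1 = 72
Summing: (φ * μ)(95) = 1 + -4 + -18 + 72 = 51.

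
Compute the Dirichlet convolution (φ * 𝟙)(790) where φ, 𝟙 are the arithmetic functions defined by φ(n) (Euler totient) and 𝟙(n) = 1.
(φ * 𝟙)(790) = 790

Divisors of 790: [1, 2, 5, 10, 79, 158, 395, 790]. For each d | 790:
  d = 1: φ(1) · 𝟙(790/1) = 1 · 1 = 1
  d = 2: φ(2) · 𝟙(790/2) = 1 · 1 = 1
  d = 5: φ(5) · 𝟙(790/5) = 4 · 1 = 4
  d = 10: φ(10) · 𝟙(790/10) = 4 · 1 = 4
  d = 79: φ(79) · 𝟙(790/79) = 78 · 1 = 78
  d = 158: φ(158) · 𝟙(790/158) = 78 · 1 = 78
  d = 395: φ(395) · 𝟙(790/395) = 312 · 1 = 312
  d = 790: φ(790) · 𝟙(790/790) = 312 · 1 = 312
Summing: (φ * 𝟙)(790) = 1 + 1 + 4 + 4 + 78 + 78 + 312 + 312 = 790.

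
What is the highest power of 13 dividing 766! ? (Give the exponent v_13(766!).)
v_13(766!) = 62

Legendre's formula: v_p(n!) = Σ_{k ≥ 1} ⌊n / p^k⌋. For p = 13, n = 766, the terms are:
  ⌊766/13^1⌋ = ⌊766/13⌋ = 58
  ⌊766/13^2⌋ = ⌊766/169⌋ = 4
(the next term ⌊766/13^3⌋ = 0, terminating the sum). Summing: v_13(766!) = 58 + 4 = 62.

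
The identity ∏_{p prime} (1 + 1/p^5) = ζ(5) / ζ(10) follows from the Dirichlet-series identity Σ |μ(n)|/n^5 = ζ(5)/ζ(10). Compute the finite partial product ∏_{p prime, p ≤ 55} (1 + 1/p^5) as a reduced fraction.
∏ = 32347597211284988160480267437380591091977322089812731895007080802055947812864/31226639806314720763085693561071542877365250131832357293968847568717289128655

The primes p ≤ 55 are [2, 3, 5, 7, 11, 13, 17, 19, 23, 29, 31, 37, 41, 43, 47, 53]. For each, (1 + 1/p^5) = (p^5 + 1)/p^5. Multiplying these fractions over p ∈ [2, 3, 5, 7, 11, 13, 17, 19, 23, 29, 31, 37, 41, 43, 47, 53] gives 32347597211284988160480267437380591091977322089812731895007080802055947812864/31226639806314720763085693561071542877365250131832357293968847568717289128655. (In the limit P → ∞ this tends to ζ(5)/ζ(10).)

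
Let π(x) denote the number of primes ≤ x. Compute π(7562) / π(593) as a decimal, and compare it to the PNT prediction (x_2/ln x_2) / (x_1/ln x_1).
π(7562)/π(593) = 960/108 ≈ 8.8889;  PNT prediction ≈ 9.1172.

π(593) = 108 and π(7562) = 960, so π(7562)/π(593) ≈ 8.8889. The PNT-predicted ratio is (7562/ln(7562)) / (593/ln(593)) ≈ 9.1172. The two agree to within a few percent, as expected.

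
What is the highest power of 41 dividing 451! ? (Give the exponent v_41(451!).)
v_41(451!) = 11

Legendre's formula: v_p(n!) = Σ_{k ≥ 1} ⌊n / p^k⌋. For p = 41, n = 451, the terms are:
  ⌊451/41^1⌋ = ⌊451/41⌋ = 11
(the next term ⌊451/41^2⌋ = 0, terminating the sum). Summing: v_41(451!) = 11 = 11.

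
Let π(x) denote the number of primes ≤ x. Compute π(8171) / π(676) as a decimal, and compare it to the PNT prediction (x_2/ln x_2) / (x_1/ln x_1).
π(8171)/π(676) = 1026/122 ≈ 8.4098;  PNT prediction ≈ 8.7433.

π(676) = 122 and π(8171) = 1026, so π(8171)/π(676) ≈ 8.4098. The PNT-predicted ratio is (8171/ln(8171)) / (676/ln(676)) ≈ 8.7433. The two agree to within a few percent, as expected.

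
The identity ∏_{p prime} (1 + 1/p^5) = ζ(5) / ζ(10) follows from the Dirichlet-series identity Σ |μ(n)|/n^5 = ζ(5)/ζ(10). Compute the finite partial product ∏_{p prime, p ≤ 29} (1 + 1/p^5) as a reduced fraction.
∏ = 2143075389528162713968986788334938112/2068810478153744602820429018632510465

The primes p ≤ 29 are [2, 3, 5, 7, 11, 13, 17, 19, 23, 29]. For each, (1 + 1/p^5) = (p^5 + 1)/p^5. Multiplying these fractions over p ∈ [2, 3, 5, 7, 11, 13, 17, 19, 23, 29] gives 2143075389528162713968986788334938112/2068810478153744602820429018632510465. (In the limit P → ∞ this tends to ζ(5)/ζ(10).)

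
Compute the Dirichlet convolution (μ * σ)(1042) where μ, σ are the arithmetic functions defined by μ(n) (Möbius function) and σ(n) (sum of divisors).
(μ * σ)(1042) = 1042

Divisors of 1042: [1, 2, 521, 1042]. For each d | 1042:
  d = 1: μ(1) · σ(1042/1) = 1 · 1566 = 1566
  d = 2: μ(2) · σ(1042/2) = -1 · 522 = -522
  d = 521: μ(521) · σ(1042/521) = -1 · 3 = -3
  d = 1042: μ(1042) · σ(1042/1042) = 1 · 1 = 1
Summing: (μ * σ)(1042) = 1566 + -522 + -3 + 1 = 1042.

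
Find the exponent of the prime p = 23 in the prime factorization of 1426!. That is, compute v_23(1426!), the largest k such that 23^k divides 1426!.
v_23(1426!) = 64

Legendre's formula: v_p(n!) = Σ_{k ≥ 1} ⌊n / p^k⌋. For p = 23, n = 1426, the terms are:
  ⌊1426/23^1⌋ = ⌊1426/23⌋ = 62
  ⌊1426/23^2⌋ = ⌊1426/529⌋ = 2
(the next term ⌊1426/23^3⌋ = 0, terminating the sum). Summing: v_23(1426!) = 62 + 2 = 64.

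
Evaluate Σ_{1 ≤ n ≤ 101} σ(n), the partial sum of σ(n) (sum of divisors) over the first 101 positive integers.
Σ_{n ≤ 101} σ(n) = 8401

Compute σ(n) for each 1 ≤ n ≤ 101: σ(1) = 1, σ(2) = 3, σ(3) = 4, σ(4) = 7, σ(5) = 6, σ(6) = 12, σ(7) = 8, σ(8) = 15, σ(9) = 13, σ(10) = 18, σ(11) = 12, σ(12) = 28, σ(13) = 14, σ(14) = 24, σ(15) = 24, σ(16) = 31, σ(17) = 18, σ(18) = 39, σ(19) = 20, σ(20) = 42, σ(21) = 32, σ(22) = 36, σ(23) = 24, σ(24) = 60, σ(25) = 31, σ(26) = 42, σ(27) = 40, σ(28) = 56, σ(29) = 30, σ(30) = 72, σ(31) = 32, σ(32) = 63, σ(33) = 48, σ(34) = 54, σ(35) = 48, σ(36) = 91, σ(37) = 38, σ(38) = 60, σ(39) = 56, σ(40) = 90, σ(41) = 42, σ(42) = 96, σ(43) = 44, σ(44) = 84, σ(45) = 78, σ(46) = 72, σ(47) = 48, σ(48) = 124, σ(49) = 57, σ(50) = 93, σ(51) = 72, σ(52) = 98, σ(53) = 54, σ(54) = 120, σ(55) = 72, σ(56) = 120, σ(57) = 80, σ(58) = 90, σ(59) = 60, σ(60) = 168, σ(61) = 62, σ(62) = 96, σ(63) = 104, σ(64) = 127, σ(65) = 84, σ(66) = 144, σ(67) = 68, σ(68) = 126, σ(69) = 96, σ(70) = 144, σ(71) = 72, σ(72) = 195, σ(73) = 74, σ(74) = 114, σ(75) = 124, σ(76) = 140, σ(77) = 96, σ(78) = 168, σ(79) = 80, σ(80) = 186, σ(81) = 121, σ(82) = 126, σ(83) = 84, σ(84) = 224, σ(85) = 108, σ(86) = 132, σ(87) = 120, σ(88) = 180, σ(89) = 90, σ(90) = 234, σ(91) = 112, σ(92) = 168, σ(93) = 128, σ(94) = 144, σ(95) = 120, σ(96) = 252, σ(97) = 98, σ(98) = 171, σ(99) = 156, σ(100) = 217, σ(101) = 102. Summing all 101 values: 8401. (Average order: Σ_{n ≤ x} σ(n) ~ (π²/12) x². For x = 101, (π²/12)·101² ≈ 8389.99.)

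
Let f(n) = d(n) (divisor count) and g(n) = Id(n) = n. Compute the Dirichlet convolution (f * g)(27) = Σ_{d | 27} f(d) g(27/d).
(d * Id)(27) = 58

Divisors of 27: [1, 3, 9, 27]. For each d | 27:
  d = 1: d(1) · Id(27/1) = 1 · 27 = 27
  d = 3: d(3) · Id(27/3) = 2 · 9 = 18
  d = 9: d(9) · Id(27/9) = 3 · 3 = 9
  d = 27: d(27) · Id(27/27) = 4 · 1 = 4
Summing: (d * Id)(27) = 27 + 18 + 9 + 4 = 58.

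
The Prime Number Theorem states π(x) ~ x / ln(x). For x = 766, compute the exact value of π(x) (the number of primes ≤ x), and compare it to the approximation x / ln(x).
π(766) = 135;  x/ln(x) ≈ 115.34;  relative error ≈ 14.56%.

Directly count primes up to 766: π(766) = 135. The PNT approximation gives 766/ln(766) ≈ 766/6.64118 ≈ 115.34. Relative error (π(x) − x/ln(x)) / π(x) ≈ 14.56%; the approximation is known to undercount slightly (Li(x) is a better estimate).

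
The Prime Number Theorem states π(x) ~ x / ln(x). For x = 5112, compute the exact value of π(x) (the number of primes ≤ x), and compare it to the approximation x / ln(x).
π(5112) = 683;  x/ln(x) ≈ 598.64;  relative error ≈ 12.35%.

Directly count primes up to 5112: π(5112) = 683. The PNT approximation gives 5112/ln(5112) ≈ 5112/8.53935 ≈ 598.64. Relative error (π(x) − x/ln(x)) / π(x) ≈ 12.35%; the approximation is known to undercount slightly (Li(x) is a better estimate).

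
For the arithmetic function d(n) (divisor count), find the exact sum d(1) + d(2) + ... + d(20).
Σ_{n ≤ 20} d(n) = 66

Compute d(n) for each 1 ≤ n ≤ 20: d(1) = 1, d(2) = 2, d(3) = 2, d(4) = 3, d(5) = 2, d(6) = 4, d(7) = 2, d(8) = 4, d(9) = 3, d(10) = 4, d(11) = 2, d(12) = 6, d(13) = 2, d(14) = 4, d(15) = 4, d(16) = 5, d(17) = 2, d(18) = 6, d(19) = 2, d(20) = 6. Summing all 20 values: 66. (Dirichlet's divisor formula: Σ_{n ≤ x} d(n) = x ln(x) + (2γ − 1) x + O(√x). For x = 20, the asymptotic estimate is ≈ 63.00.)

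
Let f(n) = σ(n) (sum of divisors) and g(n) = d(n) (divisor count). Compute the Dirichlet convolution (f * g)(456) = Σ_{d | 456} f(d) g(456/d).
(σ * d)(456) = 5544

Divisors of 456: [1, 2, 3, 4, 6, 8, 12, 19, 24, 38, 57, 76, 114, 152, 228, 456]. For each d | 456:
  d = 1: σ(1) · d(456/1) = 1 · 16 = 16
  d = 2: σ(2) · d(456/2) = 3 · 12 = 36
  d = 3: σ(3) · d(456/3) = 4 · 8 = 32
  d = 4: σ(4) · d(456/4) = 7 · 8 = 56
  d = 6: σ(6) · d(456/6) = 12 · 6 = 72
  d = 8: σ(8) · d(456/8) = 15 · 4 = 60
  d = 12: σ(12) · d(456/12) = 28 · 4 = 112
  d = 19: σ(19) · d(456/19) = 20 · 8 = 160
  d = 24: σ(24) · d(456/24) = 60 · 2 = 120
  d = 38: σ(38) · d(456/38) = 60 · 6 = 360
  d = 57: σ(57) · d(456/57) = 80 · 4 = 320
  d = 76: σ(76) · d(456/76) = 140 · 4 = 560
  d = 114: σ(114) · d(456/114) = 240 · 3 = 720
  d = 152: σ(152) · d(456/152) = 300 · 2 = 600
  d = 228: σ(228) · d(456/228) = 560 · 2 = 1120
  d = 456: σ(456) · d(456/456) = 1200 · 1 = 1200
Summing: (σ * d)(456) = 16 + 36 + 32 + 56 + 72 + 60 + 112 + 160 + 120 + 360 + 320 + 560 + 720 + 600 + 1120 + 1200 = 5544.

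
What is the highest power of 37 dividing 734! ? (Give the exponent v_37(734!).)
v_37(734!) = 19

Legendre's formula: v_p(n!) = Σ_{k ≥ 1} ⌊n / p^k⌋. For p = 37, n = 734, the terms are:
  ⌊734/37^1⌋ = ⌊734/37⌋ = 19
(the next term ⌊734/37^2⌋ = 0, terminating the sum). Summing: v_37(734!) = 19 = 19.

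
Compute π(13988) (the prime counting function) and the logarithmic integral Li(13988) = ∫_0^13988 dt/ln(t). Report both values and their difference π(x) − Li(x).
π(13988) = 1650;  Li(13988) ≈ 1671.00;  π(x) − Li(x) ≈ -21.00.

Direct count of primes ≤ 13988 gives π(13988) = 1650. Numerical evaluation of the logarithmic integral gives Li(13988) ≈ 1671.00. The difference π(x) − Li(x) ≈ -21.00 is typically negative for small/moderate x (Li(x) overestimates), though Littlewood's theorem shows this sign changes infinitely often.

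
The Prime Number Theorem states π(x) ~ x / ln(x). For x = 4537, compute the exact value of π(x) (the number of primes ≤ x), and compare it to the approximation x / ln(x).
π(4537) = 615;  x/ln(x) ≈ 538.83;  relative error ≈ 12.38%.

Directly count primes up to 4537: π(4537) = 615. The PNT approximation gives 4537/ln(4537) ≈ 4537/8.42002 ≈ 538.83. Relative error (π(x) − x/ln(x)) / π(x) ≈ 12.38%; the approximation is known to undercount slightly (Li(x) is a better estimate).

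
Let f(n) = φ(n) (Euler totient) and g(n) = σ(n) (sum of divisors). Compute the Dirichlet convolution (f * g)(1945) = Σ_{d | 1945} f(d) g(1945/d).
(φ * σ)(1945) = 7780

Divisors of 1945: [1, 5, 389, 1945]. For each d | 1945:
  d = 1: φ(1) · σ(1945/1) = 1 · 2340 = 2340
  d = 5: φ(5) · σ(1945/5) = 4 · 390 = 1560
  d = 389: φ(389) · σ(1945/389) = 388 · 6 = 2328
  d = 1945: φ(1945) · σ(1945/1945) = 1552 · 1 = 1552
Summing: (φ * σ)(1945) = 2340 + 1560 + 2328 + 1552 = 7780.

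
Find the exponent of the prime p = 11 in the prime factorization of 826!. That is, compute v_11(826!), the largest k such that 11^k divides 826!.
v_11(826!) = 81

Legendre's formula: v_p(n!) = Σ_{k ≥ 1} ⌊n / p^k⌋. For p = 11, n = 826, the terms are:
  ⌊826/11^1⌋ = ⌊826/11⌋ = 75
  ⌊826/11^2⌋ = ⌊826/121⌋ = 6
(the next term ⌊826/11^3⌋ = 0, terminating the sum). Summing: v_11(826!) = 75 + 6 = 81.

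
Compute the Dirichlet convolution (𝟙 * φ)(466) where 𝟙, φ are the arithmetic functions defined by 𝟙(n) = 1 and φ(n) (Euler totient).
(𝟙 * φ)(466) = 466

Divisors of 466: [1, 2, 233, 466]. For each d | 466:
  d = 1: 𝟙(1) · φ(466/1) = 1 · 232 = 232
  d = 2: 𝟙(2) · φ(466/2) = 1 · 232 = 232
  d = 233: 𝟙(233) · φ(466/233) = 1 · 1 = 1
  d = 466: 𝟙(466) · φ(466/466) = 1 · 1 = 1
Summing: (𝟙 * φ)(466) = 232 + 232 + 1 + 1 = 466.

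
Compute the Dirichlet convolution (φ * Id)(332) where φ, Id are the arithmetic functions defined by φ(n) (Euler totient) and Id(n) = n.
(φ * Id)(332) = 1320

Divisors of 332: [1, 2, 4, 83, 166, 332]. For each d | 332:
  d = 1: φ(1) · Id(332/1) = 1 · 332 = 332
  d = 2: φ(2) · Id(332/2) = 1 · 166 = 166
  d = 4: φ(4) · Id(332/4) = 2 · 83 = 166
  d = 83: φ(83) · Id(332/83) = 82 · 4 = 328
  d = 166: φ(166) · Id(332/166) = 82 · 2 = 164
  d = 332: φ(332) · Id(332/332) = 164 · 1 = 164
Summing: (φ * Id)(332) = 332 + 166 + 166 + 328 + 164 + 164 = 1320.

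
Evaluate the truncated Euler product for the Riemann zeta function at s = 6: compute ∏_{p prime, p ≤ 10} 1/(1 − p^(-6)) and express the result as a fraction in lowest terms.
∏ = 5359375/5268016

The primes p ≤ 10 are [2, 3, 5, 7]. For each prime, (1 − 1/p^6)^(-1) = p^6 / (p^6 − 1). The product is (1 − 1/2^6)^(-1), (1 − 1/3^6)^(-1), (1 − 1/5^6)^(-1), (1 − 1/7^6)^(-1) = ∏ p^6 / (p^6 − 1) = 5359375/5268016.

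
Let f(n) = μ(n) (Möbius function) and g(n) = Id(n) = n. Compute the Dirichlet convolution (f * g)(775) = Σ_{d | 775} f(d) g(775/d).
(μ * Id)(775) = 600

Divisors of 775: [1, 5, 25, 31, 155, 775]. For each d | 775:
  d = 1: μ(1) · Id(775/1) = 1 · 775 = 775
  d = 5: μ(5) · Id(775/5) = -1 · 155 = -155
  d = 25: μ(25) · Id(775/25) = 0 · 31 = 0
  d = 31: μ(31) · Id(775/31) = -1 · 25 = -25
  d = 155: μ(155) · Id(775/155) = 1 · 5 = 5
  d = 775: μ(775) · Id(775/775) = 0 · 1 = 0
Summing: (μ * Id)(775) = 775 + -155 + 0 + -25 + 5 + 0 = 600.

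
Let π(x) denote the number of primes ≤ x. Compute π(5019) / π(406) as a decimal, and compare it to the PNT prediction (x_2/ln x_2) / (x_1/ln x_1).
π(5019)/π(406) = 672/79 ≈ 8.5063;  PNT prediction ≈ 8.7139.

π(406) = 79 and π(5019) = 672, so π(5019)/π(406) ≈ 8.5063. The PNT-predicted ratio is (5019/ln(5019)) / (406/ln(406)) ≈ 8.7139. The two agree to within a few percent, as expected.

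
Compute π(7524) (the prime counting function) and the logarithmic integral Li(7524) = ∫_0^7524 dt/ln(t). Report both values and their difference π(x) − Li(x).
π(7524) = 953;  Li(7524) ≈ 973.27;  π(x) − Li(x) ≈ -20.27.

Direct count of primes ≤ 7524 gives π(7524) = 953. Numerical evaluation of the logarithmic integral gives Li(7524) ≈ 973.27. The difference π(x) − Li(x) ≈ -20.27 is typically negative for small/moderate x (Li(x) overestimates), though Littlewood's theorem shows this sign changes infinitely often.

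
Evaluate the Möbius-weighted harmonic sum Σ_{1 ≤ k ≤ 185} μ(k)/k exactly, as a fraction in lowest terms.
Σ μ(k)/k = -4481120979852480116694118773007716790549280440823659912246175579060127/899557715467591630453369012945614634379252921727391775909918599930435715

Values of μ(k) for 1 ≤ k ≤ 185: μ(1) = 1, μ(2) = -1, μ(3) = -1, μ(5) = -1, μ(6) = 1, μ(7) = -1, μ(10) = 1, μ(11) = -1, μ(13) = -1, μ(14) = 1, μ(15) = 1, μ(17) = -1, μ(19) = -1, μ(21) = 1, μ(22) = 1, μ(23) = -1, μ(26) = 1, μ(29) = -1, μ(30) = -1, μ(31) = -1, μ(33) = 1, μ(34) = 1, μ(35) = 1, μ(37) = -1, μ(38) = 1, μ(39) = 1, μ(41) = -1, μ(42) = -1, μ(43) = -1, μ(46) = 1, μ(47) = -1, μ(51) = 1, μ(53) = -1, μ(55) = 1, μ(57) = 1, μ(58) = 1, μ(59) = -1, μ(61) = -1, μ(62) = 1, μ(65) = 1, μ(66) = -1, μ(67) = -1, μ(69) = 1, μ(70) = -1, μ(71) = -1, μ(73) = -1, μ(74) = 1, μ(77) = 1, μ(78) = -1, μ(79) = -1, μ(82) = 1, μ(83) = -1, μ(85) = 1, μ(86) = 1, μ(87) = 1, μ(89) = -1, μ(91) = 1, μ(93) = 1, μ(94) = 1, μ(95) = 1, μ(97) = -1, μ(101) = -1, μ(102) = -1, μ(103) = -1, μ(105) = -1, μ(106) = 1, μ(107) = -1, μ(109) = -1, μ(110) = -1, μ(111) = 1, μ(113) = -1, μ(114) = -1, μ(115) = 1, μ(118) = 1, μ(119) = 1, μ(122) = 1, μ(123) = 1, μ(127) = -1, μ(129) = 1, μ(130) = -1, μ(131) = -1, μ(133) = 1, μ(134) = 1, μ(137) = -1, μ(138) = -1, μ(139) = -1, μ(141) = 1, μ(142) = 1, μ(143) = 1, μ(145) = 1, μ(146) = 1, μ(149) = -1, μ(151) = -1, μ(154) = -1, μ(155) = 1, μ(157) = -1, μ(158) = 1, μ(159) = 1, μ(161) = 1, μ(163) = -1, μ(165) = -1, μ(166) = 1, μ(167) = -1, μ(170) = -1, μ(173) = -1, μ(174) = -1, μ(177) = 1, μ(178) = 1, μ(179) = -1, μ(181) = -1, μ(182) = -1, μ(183) = 1, μ(185) = 1, with μ = 0 on non-squarefree integers. Summing μ(k)/k for k where μ(k) ≠ 0 gives -4481120979852480116694118773007716790549280440823659912246175579060127/899557715467591630453369012945614634379252921727391775909918599930435715 ≈ -0.0050. (PNT ⟺ this sum → 0 as n → ∞.)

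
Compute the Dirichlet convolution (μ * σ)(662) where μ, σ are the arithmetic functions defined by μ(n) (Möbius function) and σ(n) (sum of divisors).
(μ * σ)(662) = 662

Divisors of 662: [1, 2, 331, 662]. For each d | 662:
  d = 1: μ(1) · σ(662/1) = 1 · 996 = 996
  d = 2: μ(2) · σ(662/2) = -1 · 332 = -332
  d = 331: μ(331) · σ(662/331) = -1 · 3 = -3
  d = 662: μ(662) · σ(662/662) = 1 · 1 = 1
Summing: (μ * σ)(662) = 996 + -332 + -3 + 1 = 662.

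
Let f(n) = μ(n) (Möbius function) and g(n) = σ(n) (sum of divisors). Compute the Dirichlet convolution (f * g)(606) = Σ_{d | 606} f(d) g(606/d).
(μ * σ)(606) = 606

Divisors of 606: [1, 2, 3, 6, 101, 202, 303, 606]. For each d | 606:
  d = 1: μ(1) · σ(606/1) = 1 · 1224 = 1224
  d = 2: μ(2) · σ(606/2) = -1 · 408 = -408
  d = 3: μ(3) · σ(606/3) = -1 · 306 = -306
  d = 6: μ(6) · σ(606/6) = 1 · 102 = 102
  d = 101: μ(101) · σ(606/101) = -1 · 12 = -12
  d = 202: μ(202) · σ(606/202) = 1 · 4 = 4
  d = 303: μ(303) · σ(606/303) = 1 · 3 = 3
  d = 606: μ(606) · σ(606/606) = -1 · 1 = -1
Summing: (μ * σ)(606) = 1224 + -408 + -306 + 102 + -12 + 4 + 3 + -1 = 606.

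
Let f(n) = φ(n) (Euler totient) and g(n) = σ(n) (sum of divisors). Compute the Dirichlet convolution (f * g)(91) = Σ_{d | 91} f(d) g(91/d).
(φ * σ)(91) = 364

Divisors of 91: [1, 7, 13, 91]. For each d | 91:
  d = 1: φ(1) · σ(91/1) = 1 · 112 = 112
  d = 7: φ(7) · σ(91/7) = 6 · 14 = 84
  d = 13: φ(13) · σ(91/13) = 12 · 8 = 96
  d = 91: φ(91) · σ(91/91) = 72 · 1 = 72
Summing: (φ * σ)(91) = 112 + 84 + 96 + 72 = 364.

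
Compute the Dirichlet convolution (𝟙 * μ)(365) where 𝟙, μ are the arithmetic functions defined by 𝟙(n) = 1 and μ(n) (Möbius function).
(𝟙 * μ)(365) = 0

Divisors of 365: [1, 5, 73, 365]. For each d | 365:
  d = 1: 𝟙(1) · μ(365/1) = 1 · 1 = 1
  d = 5: 𝟙(5) · μ(365/5) = 1 · -1 = -1
  d = 73: 𝟙(73) · μ(365/73) = 1 · -1 = -1
  d = 365: 𝟙(365) · μ(365/365) = 1 · 1 = 1
Summing: (𝟙 * μ)(365) = 1 + -1 + -1 + 1 = 0.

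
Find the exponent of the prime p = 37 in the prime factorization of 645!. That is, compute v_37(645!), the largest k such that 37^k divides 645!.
v_37(645!) = 17

Legendre's formula: v_p(n!) = Σ_{k ≥ 1} ⌊n / p^k⌋. For p = 37, n = 645, the terms are:
  ⌊645/37^1⌋ = ⌊645/37⌋ = 17
(the next term ⌊645/37^2⌋ = 0, terminating the sum). Summing: v_37(645!) = 17 = 17.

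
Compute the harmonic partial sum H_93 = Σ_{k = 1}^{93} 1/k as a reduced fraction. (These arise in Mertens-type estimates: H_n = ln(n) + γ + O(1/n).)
H_93 = 3676622671662732154792749821908124918261/718766754945489455304472257065075294400

Direct summation: H_93 = 1 + 1/2 + ... + 1/93. The least common denominator is lcm(1, ..., 93) = 718766754945489455304472257065075294400; over this denominator the numerator is 718766754945489455304472257065075294400 + 359383377472744727652236128532537647200 + 239588918315163151768157419021691764800 + 179691688736372363826118064266268823600 + 143753350989097891060894451413015058880 + 119794459157581575884078709510845882400 + 102680964992212779329210322437867899200 + 89845844368186181913059032133134411800 + 79862972771721050589385806340563921600 + 71876675494548945530447225706507529440 + 65342432267771768664042932460461390400 + 59897229578790787942039354755422941200 + 55289750380422265792651712081928868800 + 51340482496106389664605161218933949600 + 47917783663032630353631483804338352960 + 44922922184093090956529516066567205900 + 42280397349734673841439544533239723200 + 39931486385860525294692903170281960800 + 37829829207657339752866960898161857600 + 35938337747274472765223612853253764720 + 34226988330737593109736774145955966400 + 32671216133885884332021466230230695200 + 31250728475890845882803141611525012800 + 29948614789395393971019677377711470600 + 28750670197819578212178890282603011776 + 27644875190211132896325856040964434400 + 26620990923907016863128602113521307200 + 25670241248053194832302580609466974800 + 24785060515361705355326629553968113600 + 23958891831516315176815741902169176480 + 23186024353080305009821685711776622400 + 22461461092046545478264758033283602950 + 21780810755923922888014310820153796800 + 21140198674867336920719772266619861600 + 20536192998442555865842064487573579840 + 19965743192930262647346451585140980400 + 19426128512040255548769520461218251200 + 18914914603828669876433480449080928800 + 18429916793474088597550570693976289600 + 17969168873637236382611806426626882360 + 17530896462085108665962737977196958400 + 17113494165368796554868387072977983200 + 16715505928964871053592378071280820800 + 16335608066942942166010733115115347600 + 15972594554344210117877161268112784320 + 15625364237945422941401570805762506400 + 15292909679691265006478133129044155200 + 14974307394697696985509838688855735300 + 14668709284601825618458617491123985600 + 14375335098909789106089445141301505888 + 14093465783244891280479848177746574400 + 13822437595105566448162928020482217200 + 13561636885763951986876835038963684800 + 13310495461953508431564301056760653600 + 13068486453554353732808586492092278080 + 12835120624026597416151290304733487400 + 12609943069219113250955653632720619200 + 12392530257680852677663314776984056800 + 12182487371957448394991055204492801600 + 11979445915758157588407870951084588240 + 11783061556483433693515938640411070400 + 11593012176540152504910842855888311200 + 11408996110245864369912258048651988800 + 11230730546023272739132379016641801475 + 11057950076084453158530342416385773760 + 10890405377961961444007155410076898400 + 10727862014111782914992123239777243200 + 10570099337433668460359886133309930800 + 10416909491963615294267713870508337600 + 10268096499221277932921032243786789920 + 10123475421767457116964397986832046400 + 9982871596465131323673225792570490200 + 9846119930760129524718798041987332800 + 9713064256020127774384760230609125600 + 9583556732606526070726296760867670592 + 9457457301914334938216740224540464400 + 9334633181110252666291847494351627200 + 9214958396737044298775285346988144800 + 9098313353740372851955345026140193600 + 8984584436818618191305903213313441180 + 8873663641302338954376200704507102400 + 8765448231042554332981368988598479200 + 8659840421029993437403280205603316800 + 8556747082684398277434193536488991600 + 8456079469946934768287908906647944640 + 8357752964482435526796189035640410400 + 8261686838453901785108876517989371200 + 8167804033471471083005366557557673800 + 8076030954443701744994070304101969600 + 7986297277172105058938580634056392160 + 7898535768631752256093101725989838400 + 7812682118972711470700785402881253200 + 7728674784360101669940561903925540800 = 3676622671662732154792749821908124918261, so H_93 = 3676622671662732154792749821908124918261/718766754945489455304472257065075294400 (already in lowest terms) ≈ 5.11518. (The PNT-adjacent estimate ln(93) + γ ≈ 5.10982 matches within O(1/n).)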